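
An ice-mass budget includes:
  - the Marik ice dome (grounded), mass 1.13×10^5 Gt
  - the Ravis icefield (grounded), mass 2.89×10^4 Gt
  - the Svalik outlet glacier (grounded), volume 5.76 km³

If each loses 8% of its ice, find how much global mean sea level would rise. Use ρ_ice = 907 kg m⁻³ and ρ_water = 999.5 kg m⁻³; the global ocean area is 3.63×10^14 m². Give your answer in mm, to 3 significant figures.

≈ 31.3 mm

Marik: 0.08 × 1.13×10^5 Gt = 9.040×10^15 kg; dividing by ρ_w = 999.5 kg m⁻³ gives 9.045×10^12 m³ of water.
Ravis: 0.08 × 2.89×10^4 Gt = 2.312×10^15 kg; dividing by ρ_w = 999.5 kg m⁻³ gives 2.313×10^12 m³ of water.
Svalik: 0.08 × 5.76 km³ × (907/999.5) = 0.4182 km³ of water.
Total added water ≈ 1.136×10^13 m³ over 3.63×10^14 m² → Δh = 0.0313 m = 31.3 mm.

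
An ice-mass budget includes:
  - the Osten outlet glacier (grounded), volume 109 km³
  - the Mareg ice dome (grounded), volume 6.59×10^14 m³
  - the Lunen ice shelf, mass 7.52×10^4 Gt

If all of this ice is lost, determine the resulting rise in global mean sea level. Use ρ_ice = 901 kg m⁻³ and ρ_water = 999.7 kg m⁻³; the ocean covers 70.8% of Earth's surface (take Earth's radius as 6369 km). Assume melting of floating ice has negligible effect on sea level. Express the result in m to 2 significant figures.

Osten: 109 km³ × (901/999.7) = 98.24 km³ of water.
Mareg: 6.59×10^14 m³ × (901/999.7) = 5.939×10^14 m³ of water.
The Lunen ice shelf is floating and already displaces its own weight of water, so its melt adds essentially nothing to sea level.
Total added water ≈ 5.940×10^14 m³ over 3.61×10^14 m² → Δh = 1.65 m.

≈ 1.6 m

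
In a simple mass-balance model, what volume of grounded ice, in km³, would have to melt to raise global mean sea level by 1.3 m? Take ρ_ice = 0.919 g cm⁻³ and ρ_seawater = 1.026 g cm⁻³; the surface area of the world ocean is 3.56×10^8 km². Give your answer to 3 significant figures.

Required water volume = Δh × A = 1.3 m × 3.56×10^14 m² = 4.628×10^14 m³ = 4.628×10^5 km³.
Ice volume = water volume × ρ_w/ρ_ice = 4.628×10^5 × 1026/919 = 5.17×10^5 km³.

≈ 5.17×10^5 km³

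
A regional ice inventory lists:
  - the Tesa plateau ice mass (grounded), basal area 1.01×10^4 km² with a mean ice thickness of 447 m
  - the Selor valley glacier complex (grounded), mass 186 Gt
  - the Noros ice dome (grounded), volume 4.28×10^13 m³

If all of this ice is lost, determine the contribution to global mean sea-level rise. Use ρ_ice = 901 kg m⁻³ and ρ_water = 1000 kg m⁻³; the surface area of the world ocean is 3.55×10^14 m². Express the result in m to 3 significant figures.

Tesa: ice volume = 1.01×10^4 km² × 447 m = 4515 km³; 4515 × (901/1000) = 4068 km³ of water.
Selor: 186 Gt = 1.860×10^14 kg; dividing by ρ_w = 1000 kg m⁻³ gives 1.860×10^11 m³ of water.
Noros: 4.28×10^13 m³ × (901/1000) = 3.856×10^13 m³ of water.
Total added water ≈ 4.282×10^13 m³ over 3.55×10^14 m² → Δh = 0.121 m.

≈ 0.121 m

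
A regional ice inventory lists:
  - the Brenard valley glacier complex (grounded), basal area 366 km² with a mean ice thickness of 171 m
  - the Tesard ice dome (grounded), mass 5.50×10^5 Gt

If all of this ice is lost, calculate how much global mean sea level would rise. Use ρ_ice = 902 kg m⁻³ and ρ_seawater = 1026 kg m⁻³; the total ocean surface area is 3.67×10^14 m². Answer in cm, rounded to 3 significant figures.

Brenard: ice volume = 366 km² × 171 m = 62.59 km³; 62.59 × (902/1026) = 55.02 km³ of water.
Tesard: 5.50×10^5 Gt = 5.500×10^17 kg; dividing by ρ_w = 1026 kg m⁻³ gives 5.361×10^14 m³ of water.
Total added water ≈ 5.361×10^14 m³ over 3.67×10^14 m² → Δh = 1.46 m = 146 cm.

≈ 146 cm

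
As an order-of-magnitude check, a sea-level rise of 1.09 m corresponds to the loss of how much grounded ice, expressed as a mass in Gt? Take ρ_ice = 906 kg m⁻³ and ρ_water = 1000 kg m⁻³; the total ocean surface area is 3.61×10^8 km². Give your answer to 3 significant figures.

≈ 3.93×10^5 Gt

Required water volume = Δh × A = 1.09 m × 3.61×10^14 m² = 3.935×10^14 m³.
ρ_w = 1000 kg m⁻³, so the mass of water = 3.935×10^14 m³ × 1000 kg m⁻³ = 3.935×10^17 kg = 3.93×10^5 Gt (and the same mass of ice, by conservation).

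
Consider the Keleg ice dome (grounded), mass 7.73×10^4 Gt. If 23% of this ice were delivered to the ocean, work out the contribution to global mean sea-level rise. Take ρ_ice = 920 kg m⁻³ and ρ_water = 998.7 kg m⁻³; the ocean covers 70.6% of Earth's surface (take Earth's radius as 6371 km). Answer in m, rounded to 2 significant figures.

Keleg: 0.23 × 7.73×10^4 Gt = 1.778×10^16 kg; dividing by ρ_w = 998.7 kg m⁻³ gives 1.780×10^13 m³ of water.
Spread over 3.60×10^14 m² of ocean, Δh = 1.780×10^13 / 3.60×10^14 = 0.0494 m.

≈ 0.049 m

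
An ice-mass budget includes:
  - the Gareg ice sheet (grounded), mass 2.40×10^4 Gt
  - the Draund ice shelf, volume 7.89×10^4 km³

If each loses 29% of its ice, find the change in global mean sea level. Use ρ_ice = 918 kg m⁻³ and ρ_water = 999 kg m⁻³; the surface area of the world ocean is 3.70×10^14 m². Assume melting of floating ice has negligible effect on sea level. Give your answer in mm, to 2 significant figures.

Gareg: 0.29 × 2.40×10^4 Gt = 6.960×10^15 kg; dividing by ρ_w = 999 kg m⁻³ gives 6.967×10^12 m³ of water.
The Draund ice shelf is floating and already displaces its own weight of water, so its melt adds essentially nothing to sea level.
Total added water ≈ 6.967×10^12 m³ over 3.70×10^14 m² → Δh = 0.0188 m = 19 mm.

≈ 19 mm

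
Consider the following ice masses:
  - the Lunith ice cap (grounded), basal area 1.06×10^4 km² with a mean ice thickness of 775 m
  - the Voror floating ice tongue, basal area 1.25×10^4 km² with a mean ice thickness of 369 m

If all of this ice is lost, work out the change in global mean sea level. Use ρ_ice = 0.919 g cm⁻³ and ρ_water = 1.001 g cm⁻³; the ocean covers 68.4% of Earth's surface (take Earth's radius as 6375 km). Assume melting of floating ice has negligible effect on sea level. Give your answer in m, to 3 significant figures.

Lunith: ice volume = 1.06×10^4 km² × 775 m = 8215 km³; 8215 × (919/1001) = 7542 km³ of water.
The Voror floating ice tongue is floating and already displaces its own weight of water, so its melt adds essentially nothing to sea level.
Total added water ≈ 7.542×10^12 m³ over 3.49×10^14 m² → Δh = 0.0216 m.

≈ 0.0216 m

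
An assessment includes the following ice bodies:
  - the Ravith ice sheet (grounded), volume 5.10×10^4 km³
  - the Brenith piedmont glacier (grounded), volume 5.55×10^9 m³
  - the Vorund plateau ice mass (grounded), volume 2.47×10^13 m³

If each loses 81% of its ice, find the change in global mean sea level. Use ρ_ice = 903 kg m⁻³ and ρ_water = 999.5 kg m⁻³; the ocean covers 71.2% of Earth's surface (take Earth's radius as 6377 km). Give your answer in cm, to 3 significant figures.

≈ 15.2 cm

Ravith: 0.81 × 5.10×10^4 km³ × (903/999.5) = 3.732×10^4 km³ of water.
Brenith: 0.81 × 5.55×10^9 m³ × (903/999.5) = 4.061×10^9 m³ of water.
Vorund: 0.81 × 2.47×10^13 m³ × (903/999.5) = 1.808×10^13 m³ of water.
Total added water ≈ 5.540×10^13 m³ over 3.64×10^14 m² → Δh = 0.152 m = 15.2 cm.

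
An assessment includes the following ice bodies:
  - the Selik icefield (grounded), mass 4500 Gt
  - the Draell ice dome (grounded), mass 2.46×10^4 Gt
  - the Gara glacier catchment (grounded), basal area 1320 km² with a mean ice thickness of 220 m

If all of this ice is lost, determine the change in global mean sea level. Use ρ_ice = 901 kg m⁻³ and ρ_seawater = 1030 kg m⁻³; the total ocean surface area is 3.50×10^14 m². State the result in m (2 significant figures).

≈ 0.081 m

Selik: 4500 Gt = 4.500×10^15 kg; dividing by ρ_w = 1030 kg m⁻³ gives 4.369×10^12 m³ of water.
Draell: 2.46×10^4 Gt = 2.460×10^16 kg; dividing by ρ_w = 1030 kg m⁻³ gives 2.388×10^13 m³ of water.
Gara: ice volume = 1320 km² × 220 m = 290.4 km³; 290.4 × (901/1030) = 254.0 km³ of water.
Total added water ≈ 2.851×10^13 m³ over 3.50×10^14 m² → Δh = 0.0814 m.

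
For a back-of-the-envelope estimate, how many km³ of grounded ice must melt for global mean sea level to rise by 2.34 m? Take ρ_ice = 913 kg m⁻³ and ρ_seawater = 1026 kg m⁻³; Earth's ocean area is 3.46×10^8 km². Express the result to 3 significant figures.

Required water volume = Δh × A = 2.34 m × 3.46×10^14 m² = 8.096×10^14 m³ = 8.096×10^5 km³.
Ice volume = water volume × ρ_w/ρ_ice = 8.096×10^5 × 1026/913 = 9.10×10^5 km³.

≈ 9.10×10^5 km³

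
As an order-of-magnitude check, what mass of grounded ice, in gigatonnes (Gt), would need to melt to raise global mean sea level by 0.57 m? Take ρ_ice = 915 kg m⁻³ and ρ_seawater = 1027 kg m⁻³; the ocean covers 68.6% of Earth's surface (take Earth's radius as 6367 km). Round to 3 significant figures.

≈ 2.05×10^5 Gt

Required water volume = Δh × A = 0.57 m × 3.49×10^14 m² = 1.992×10^14 m³.
ρ_w = 1027 kg m⁻³, so the mass of water = 1.992×10^14 m³ × 1027 kg m⁻³ = 2.046×10^17 kg = 2.05×10^5 Gt (and the same mass of ice, by conservation).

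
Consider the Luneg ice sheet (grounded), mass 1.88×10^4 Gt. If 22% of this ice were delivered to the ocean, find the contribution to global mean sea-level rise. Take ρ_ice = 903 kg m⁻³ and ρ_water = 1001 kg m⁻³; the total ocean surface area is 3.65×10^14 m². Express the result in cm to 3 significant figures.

Luneg: 0.22 × 1.88×10^4 Gt = 4.136×10^15 kg; dividing by ρ_w = 1001 kg m⁻³ gives 4.132×10^12 m³ of water.
Spread over 3.65×10^14 m² of ocean, Δh = 4.132×10^12 / 3.65×10^14 = 0.0113 m = 1.13 cm.

≈ 1.13 cm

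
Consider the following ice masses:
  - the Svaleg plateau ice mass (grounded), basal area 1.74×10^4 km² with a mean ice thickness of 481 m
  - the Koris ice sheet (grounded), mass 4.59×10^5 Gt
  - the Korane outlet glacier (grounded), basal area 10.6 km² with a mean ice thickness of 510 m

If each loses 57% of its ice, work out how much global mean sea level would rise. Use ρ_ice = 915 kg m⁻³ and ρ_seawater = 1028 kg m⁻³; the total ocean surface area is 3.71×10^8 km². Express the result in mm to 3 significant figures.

≈ 697 mm

Svaleg: ice volume = 1.74×10^4 km² × 481 m = 8369 km³; 0.57 × 8369 × (915/1028) = 4246 km³ of water.
Koris: 0.57 × 4.59×10^5 Gt = 2.616×10^17 kg; dividing by ρ_w = 1028 kg m⁻³ gives 2.545×10^14 m³ of water.
Korane: ice volume = 10.6 km² × 510 m = 5.406 km³; 0.57 × 5.406 × (915/1028) = 2.743 km³ of water.
Total added water ≈ 2.588×10^14 m³ over 3.71×10^14 m² → Δh = 0.697 m = 697 mm.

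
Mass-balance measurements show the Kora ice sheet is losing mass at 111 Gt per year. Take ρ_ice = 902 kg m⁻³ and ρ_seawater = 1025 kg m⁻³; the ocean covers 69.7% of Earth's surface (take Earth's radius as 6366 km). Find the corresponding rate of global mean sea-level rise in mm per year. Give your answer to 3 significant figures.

ρ_w = 1025 kg m⁻³. Annual water volume added = 111 Gt / ρ_w = 1.110×10^14 kg / 1025 kg m⁻³ = 1.083×10^11 m³.
Δh per year = 1.083×10^11 / 3.55×10^14 = 3.05×10^-4 m = 0.305 mm.

≈ 0.305 mm/yr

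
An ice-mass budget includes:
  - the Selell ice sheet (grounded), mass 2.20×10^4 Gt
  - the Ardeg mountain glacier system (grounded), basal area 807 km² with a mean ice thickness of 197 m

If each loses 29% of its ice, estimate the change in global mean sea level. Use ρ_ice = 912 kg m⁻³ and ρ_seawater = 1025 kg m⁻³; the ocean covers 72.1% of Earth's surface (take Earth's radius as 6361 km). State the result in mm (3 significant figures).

≈ 17.1 mm

Selell: 0.29 × 2.20×10^4 Gt = 6.380×10^15 kg; dividing by ρ_w = 1025 kg m⁻³ gives 6.224×10^12 m³ of water.
Ardeg: ice volume = 807 km² × 197 m = 159.0 km³; 0.29 × 159.0 × (912/1025) = 41.02 km³ of water.
Total added water ≈ 6.265×10^12 m³ over 3.67×10^14 m² → Δh = 0.0171 m = 17.1 mm.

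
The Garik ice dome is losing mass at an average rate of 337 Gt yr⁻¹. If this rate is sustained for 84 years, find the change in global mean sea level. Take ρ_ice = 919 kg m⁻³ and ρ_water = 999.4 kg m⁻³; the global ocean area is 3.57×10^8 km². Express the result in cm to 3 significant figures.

≈ 7.93 cm

Total mass lost = 337 Gt/yr × 84 yr = 2.831×10^4 Gt = 2.831×10^16 kg.
ρ_w = 999.4 kg m⁻³, so water volume = 2.831×10^16 / 999.4 = 2.832×10^13 m³.
Δh = 2.832×10^13 / 3.57×10^14 = 0.0793 m = 7.93 cm.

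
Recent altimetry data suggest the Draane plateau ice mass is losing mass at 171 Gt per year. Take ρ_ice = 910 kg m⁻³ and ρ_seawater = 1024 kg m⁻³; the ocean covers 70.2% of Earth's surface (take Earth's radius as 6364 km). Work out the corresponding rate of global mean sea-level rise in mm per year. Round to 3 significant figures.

ρ_w = 1024 kg m⁻³. Annual water volume added = 171 Gt / ρ_w = 1.710×10^14 kg / 1024 kg m⁻³ = 1.670×10^11 m³.
Δh per year = 1.670×10^11 / 3.57×10^14 = 4.67×10^-4 m = 0.467 mm.

≈ 0.467 mm/yr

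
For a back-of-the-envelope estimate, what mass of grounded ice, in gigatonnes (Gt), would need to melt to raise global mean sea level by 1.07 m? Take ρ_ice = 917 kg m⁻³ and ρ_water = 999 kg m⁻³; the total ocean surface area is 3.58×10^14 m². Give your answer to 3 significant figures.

≈ 3.83×10^5 Gt

Required water volume = Δh × A = 1.07 m × 3.58×10^14 m² = 3.831×10^14 m³.
ρ_w = 999 kg m⁻³, so the mass of water = 3.831×10^14 m³ × 999 kg m⁻³ = 3.827×10^17 kg = 3.83×10^5 Gt (and the same mass of ice, by conservation).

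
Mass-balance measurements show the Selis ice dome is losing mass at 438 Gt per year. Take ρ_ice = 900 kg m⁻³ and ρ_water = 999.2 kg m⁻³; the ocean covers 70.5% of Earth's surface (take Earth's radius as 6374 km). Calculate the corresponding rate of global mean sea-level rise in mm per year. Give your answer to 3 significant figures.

≈ 1.22 mm/yr

ρ_w = 999.2 kg m⁻³. Annual water volume added = 438 Gt / ρ_w = 4.380×10^14 kg / 999.2 kg m⁻³ = 4.384×10^11 m³.
Δh per year = 4.384×10^11 / 3.60×10^14 = 1.22×10^-3 m = 1.22 mm.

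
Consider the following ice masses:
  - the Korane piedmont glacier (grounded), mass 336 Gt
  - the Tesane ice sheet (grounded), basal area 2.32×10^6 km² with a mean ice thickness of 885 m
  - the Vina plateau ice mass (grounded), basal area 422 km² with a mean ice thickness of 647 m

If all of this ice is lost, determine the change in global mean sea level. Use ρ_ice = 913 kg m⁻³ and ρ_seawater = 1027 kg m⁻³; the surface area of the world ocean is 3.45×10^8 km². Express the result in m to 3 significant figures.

≈ 5.29 m

Korane: 336 Gt = 3.360×10^14 kg; dividing by ρ_w = 1027 kg m⁻³ gives 3.272×10^11 m³ of water.
Tesane: ice volume = 2.32×10^6 km² × 885 m = 2.053×10^6 km³; 2.053×10^6 × (913/1027) = 1.825×10^6 km³ of water.
Vina: ice volume = 422 km² × 647 m = 273.0 km³; 273.0 × (913/1027) = 242.7 km³ of water.
Total added water ≈ 1.826×10^15 m³ over 3.45×10^14 m² → Δh = 5.29 m.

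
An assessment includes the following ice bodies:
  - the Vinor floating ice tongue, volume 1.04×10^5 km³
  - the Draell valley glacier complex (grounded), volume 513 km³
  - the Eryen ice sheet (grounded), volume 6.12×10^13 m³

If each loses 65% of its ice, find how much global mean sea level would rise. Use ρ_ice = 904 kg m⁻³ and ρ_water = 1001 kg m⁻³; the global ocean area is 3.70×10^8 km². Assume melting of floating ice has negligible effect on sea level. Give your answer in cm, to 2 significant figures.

The Vinor floating ice tongue is floating and already displaces its own weight of water, so its melt adds essentially nothing to sea level.
Draell: 0.65 × 513 km³ × (904/1001) = 301.1 km³ of water.
Eryen: 0.65 × 6.12×10^13 m³ × (904/1001) = 3.593×10^13 m³ of water.
Total added water ≈ 3.623×10^13 m³ over 3.70×10^14 m² → Δh = 0.0979 m = 9.8 cm.

≈ 9.8 cm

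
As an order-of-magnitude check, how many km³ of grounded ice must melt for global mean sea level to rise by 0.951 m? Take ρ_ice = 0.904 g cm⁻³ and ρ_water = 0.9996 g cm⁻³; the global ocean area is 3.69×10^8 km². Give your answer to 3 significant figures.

≈ 3.88×10^5 km³

Required water volume = Δh × A = 0.951 m × 3.69×10^14 m² = 3.509×10^14 m³ = 3.509×10^5 km³.
Ice volume = water volume × ρ_w/ρ_ice = 3.509×10^5 × 999.6/904 = 3.88×10^5 km³.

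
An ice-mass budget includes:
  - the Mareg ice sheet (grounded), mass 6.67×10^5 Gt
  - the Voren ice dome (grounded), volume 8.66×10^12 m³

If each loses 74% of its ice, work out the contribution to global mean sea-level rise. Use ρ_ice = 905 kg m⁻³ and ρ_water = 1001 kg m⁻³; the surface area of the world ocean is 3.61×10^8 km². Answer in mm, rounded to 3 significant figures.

Mareg: 0.74 × 6.67×10^5 Gt = 4.936×10^17 kg; dividing by ρ_w = 1001 kg m⁻³ gives 4.931×10^14 m³ of water.
Voren: 0.74 × 8.66×10^12 m³ × (905/1001) = 5.794×10^12 m³ of water.
Total added water ≈ 4.989×10^14 m³ over 3.61×10^14 m² → Δh = 1.38 m = 1380 mm.

≈ 1380 mm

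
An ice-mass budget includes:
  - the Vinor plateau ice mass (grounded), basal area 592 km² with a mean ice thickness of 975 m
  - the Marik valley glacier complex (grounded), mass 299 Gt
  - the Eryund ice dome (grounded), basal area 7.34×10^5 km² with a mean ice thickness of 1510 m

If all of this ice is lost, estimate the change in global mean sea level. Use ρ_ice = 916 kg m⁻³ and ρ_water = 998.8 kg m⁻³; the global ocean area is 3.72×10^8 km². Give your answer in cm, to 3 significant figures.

Vinor: ice volume = 592 km² × 975 m = 577.2 km³; 577.2 × (916/998.8) = 529.4 km³ of water.
Marik: 299 Gt = 2.990×10^14 kg; dividing by ρ_w = 998.8 kg m⁻³ gives 2.994×10^11 m³ of water.
Eryund: ice volume = 7.34×10^5 km² × 1510 m = 1.108×10^6 km³; 1.108×10^6 × (916/998.8) = 1.016×10^6 km³ of water.
Total added water ≈ 1.017×10^15 m³ over 3.72×10^14 m² → Δh = 2.73 m = 273 cm.

≈ 273 cm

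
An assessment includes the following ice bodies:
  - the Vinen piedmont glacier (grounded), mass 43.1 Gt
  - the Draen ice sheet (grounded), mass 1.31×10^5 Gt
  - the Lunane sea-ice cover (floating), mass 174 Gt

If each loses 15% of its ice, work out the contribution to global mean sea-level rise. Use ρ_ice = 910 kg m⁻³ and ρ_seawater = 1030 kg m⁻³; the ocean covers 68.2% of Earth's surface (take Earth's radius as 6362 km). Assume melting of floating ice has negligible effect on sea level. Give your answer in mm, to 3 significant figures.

≈ 55.0 mm

Vinen: 0.15 × 43.1 Gt = 6.465×10^12 kg; dividing by ρ_w = 1030 kg m⁻³ gives 6.277×10^9 m³ of water.
Draen: 0.15 × 1.31×10^5 Gt = 1.965×10^16 kg; dividing by ρ_w = 1030 kg m⁻³ gives 1.908×10^13 m³ of water.
The Lunane sea-ice cover is floating and already displaces its own weight of water, so its melt adds essentially nothing to sea level.
Total added water ≈ 1.908×10^13 m³ over 3.47×10^14 m² → Δh = 0.0550 m = 55.0 mm.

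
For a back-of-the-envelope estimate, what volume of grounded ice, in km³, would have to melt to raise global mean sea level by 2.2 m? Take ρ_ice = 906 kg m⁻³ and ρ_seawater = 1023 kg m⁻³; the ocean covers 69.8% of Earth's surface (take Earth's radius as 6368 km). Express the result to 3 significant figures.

Required water volume = Δh × A = 2.2 m × 3.56×10^14 m² = 7.825×10^14 m³ = 7.825×10^5 km³.
Ice volume = water volume × ρ_w/ρ_ice = 7.825×10^5 × 1023/906 = 8.84×10^5 km³.

≈ 8.84×10^5 km³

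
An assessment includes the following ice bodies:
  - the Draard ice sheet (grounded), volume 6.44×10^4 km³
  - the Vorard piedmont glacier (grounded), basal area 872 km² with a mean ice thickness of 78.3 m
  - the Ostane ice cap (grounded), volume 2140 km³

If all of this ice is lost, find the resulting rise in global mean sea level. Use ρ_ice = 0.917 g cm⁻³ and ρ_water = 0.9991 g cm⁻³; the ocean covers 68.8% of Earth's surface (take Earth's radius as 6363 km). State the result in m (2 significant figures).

Draard: 6.44×10^4 km³ × (917/999.1) = 5.911×10^4 km³ of water.
Vorard: ice volume = 872 km² × 78.3 m = 68.28 km³; 68.28 × (917/999.1) = 62.67 km³ of water.
Ostane: 2140 km³ × (917/999.1) = 1964 km³ of water.
Total added water ≈ 6.113×10^13 m³ over 3.50×10^14 m² → Δh = 0.175 m.

≈ 0.17 m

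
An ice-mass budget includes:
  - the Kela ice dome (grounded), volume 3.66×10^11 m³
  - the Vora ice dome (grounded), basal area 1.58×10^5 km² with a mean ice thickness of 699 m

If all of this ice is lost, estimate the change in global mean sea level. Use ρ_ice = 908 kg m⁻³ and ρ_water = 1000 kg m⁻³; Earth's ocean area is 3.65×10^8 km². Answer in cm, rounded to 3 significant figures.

Kela: 3.66×10^11 m³ × (908/1000) = 3.323×10^11 m³ of water.
Vora: ice volume = 1.58×10^5 km² × 699 m = 1.104×10^5 km³; 1.104×10^5 × (908/1000) = 1.003×10^5 km³ of water.
Total added water ≈ 1.006×10^14 m³ over 3.65×10^14 m² → Δh = 0.276 m = 27.6 cm.

≈ 27.6 cm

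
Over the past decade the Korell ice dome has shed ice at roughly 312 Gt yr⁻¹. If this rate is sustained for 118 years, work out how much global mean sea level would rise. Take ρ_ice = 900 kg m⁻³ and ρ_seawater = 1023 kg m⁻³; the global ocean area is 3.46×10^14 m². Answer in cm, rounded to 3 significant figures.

Total mass lost = 312 Gt/yr × 118 yr = 3.682×10^4 Gt = 3.682×10^16 kg.
ρ_w = 1023 kg m⁻³, so water volume = 3.682×10^16 / 1023 = 3.599×10^13 m³.
Δh = 3.599×10^13 / 3.46×10^14 = 0.104 m = 10.4 cm.

≈ 10.4 cm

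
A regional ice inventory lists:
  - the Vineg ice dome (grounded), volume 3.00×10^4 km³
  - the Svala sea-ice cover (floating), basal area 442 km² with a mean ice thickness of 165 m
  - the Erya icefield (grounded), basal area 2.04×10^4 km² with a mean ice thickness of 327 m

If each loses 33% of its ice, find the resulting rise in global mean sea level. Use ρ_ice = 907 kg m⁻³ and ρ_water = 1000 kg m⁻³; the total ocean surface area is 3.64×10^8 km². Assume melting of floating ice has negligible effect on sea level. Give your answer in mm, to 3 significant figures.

Vineg: 0.33 × 3.00×10^4 km³ × (907/1000) = 8979 km³ of water.
The Svala sea-ice cover is floating and already displaces its own weight of water, so its melt adds essentially nothing to sea level.
Erya: ice volume = 2.04×10^4 km² × 327 m = 6671 km³; 0.33 × 6671 × (907/1000) = 1997 km³ of water.
Total added water ≈ 1.098×10^13 m³ over 3.64×10^14 m² → Δh = 0.0302 m = 30.2 mm.

≈ 30.2 mm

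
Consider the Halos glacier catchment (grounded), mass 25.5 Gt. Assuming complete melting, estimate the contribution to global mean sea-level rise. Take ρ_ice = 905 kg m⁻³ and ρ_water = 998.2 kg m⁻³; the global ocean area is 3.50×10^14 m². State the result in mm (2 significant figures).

Halos: 25.5 Gt = 2.550×10^13 kg; dividing by ρ_w = 998.2 kg m⁻³ gives 2.555×10^10 m³ of water.
Spread over 3.50×10^14 m² of ocean, Δh = 2.555×10^10 / 3.50×10^14 = 7.30×10^-5 m = 0.073 mm.

≈ 0.073 mm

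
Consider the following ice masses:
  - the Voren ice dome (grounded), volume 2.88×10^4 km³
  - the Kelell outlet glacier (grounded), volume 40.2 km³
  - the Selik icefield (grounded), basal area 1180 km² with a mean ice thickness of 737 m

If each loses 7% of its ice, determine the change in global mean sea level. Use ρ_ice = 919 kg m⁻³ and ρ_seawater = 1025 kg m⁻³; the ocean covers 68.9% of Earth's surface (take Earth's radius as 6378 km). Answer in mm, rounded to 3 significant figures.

Voren: 0.07 × 2.88×10^4 km³ × (919/1025) = 1808 km³ of water.
Kelell: 0.07 × 40.2 km³ × (919/1025) = 2.523 km³ of water.
Selik: ice volume = 1180 km² × 737 m = 869.7 km³; 0.07 × 869.7 × (919/1025) = 54.58 km³ of water.
Total added water ≈ 1.865×10^12 m³ over 3.52×10^14 m² → Δh = 5.29×10^-3 m = 5.29 mm.

≈ 5.29 mm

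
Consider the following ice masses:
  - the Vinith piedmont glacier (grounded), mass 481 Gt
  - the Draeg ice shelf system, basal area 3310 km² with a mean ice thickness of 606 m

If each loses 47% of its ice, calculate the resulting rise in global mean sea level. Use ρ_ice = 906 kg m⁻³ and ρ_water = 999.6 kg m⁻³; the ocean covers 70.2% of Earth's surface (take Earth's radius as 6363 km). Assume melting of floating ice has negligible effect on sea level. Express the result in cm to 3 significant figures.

Vinith: 0.47 × 481 Gt = 2.261×10^14 kg; dividing by ρ_w = 999.6 kg m⁻³ gives 2.262×10^11 m³ of water.
The Draeg ice shelf system is floating and already displaces its own weight of water, so its melt adds essentially nothing to sea level.
Total added water ≈ 2.262×10^11 m³ over 3.57×10^14 m² → Δh = 6.33×10^-4 m = 0.0633 cm.

≈ 0.0633 cm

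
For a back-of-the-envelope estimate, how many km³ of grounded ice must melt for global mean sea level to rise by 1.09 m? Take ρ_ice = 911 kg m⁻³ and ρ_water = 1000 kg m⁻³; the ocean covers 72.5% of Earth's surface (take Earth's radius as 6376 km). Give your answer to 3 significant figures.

≈ 4.43×10^5 km³

Required water volume = Δh × A = 1.09 m × 3.70×10^14 m² = 4.037×10^14 m³ = 4.037×10^5 km³.
Ice volume = water volume × ρ_w/ρ_ice = 4.037×10^5 × 1000/911 = 4.43×10^5 km³.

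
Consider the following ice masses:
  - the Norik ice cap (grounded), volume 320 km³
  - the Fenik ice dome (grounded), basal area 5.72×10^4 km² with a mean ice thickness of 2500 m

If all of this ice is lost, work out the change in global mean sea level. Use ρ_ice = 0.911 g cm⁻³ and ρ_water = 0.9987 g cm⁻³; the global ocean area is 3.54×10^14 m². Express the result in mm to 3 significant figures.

≈ 369 mm

Norik: 320 km³ × (911/998.7) = 291.9 km³ of water.
Fenik: ice volume = 5.72×10^4 km² × 2500 m = 1.430×10^5 km³; 1.430×10^5 × (911/998.7) = 1.304×10^5 km³ of water.
Total added water ≈ 1.307×10^14 m³ over 3.54×10^14 m² → Δh = 0.369 m = 369 mm.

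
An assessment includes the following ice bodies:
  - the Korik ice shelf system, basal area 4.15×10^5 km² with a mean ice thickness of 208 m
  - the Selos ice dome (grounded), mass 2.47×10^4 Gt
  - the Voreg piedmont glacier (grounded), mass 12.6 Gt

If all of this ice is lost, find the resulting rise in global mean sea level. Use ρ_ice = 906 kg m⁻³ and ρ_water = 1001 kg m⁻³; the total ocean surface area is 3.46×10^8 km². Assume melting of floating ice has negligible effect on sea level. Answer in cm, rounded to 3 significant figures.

≈ 7.14 cm

The Korik ice shelf system is floating and already displaces its own weight of water, so its melt adds essentially nothing to sea level.
Selos: 2.47×10^4 Gt = 2.470×10^16 kg; dividing by ρ_w = 1001 kg m⁻³ gives 2.468×10^13 m³ of water.
Voreg: 12.6 Gt = 1.260×10^13 kg; dividing by ρ_w = 1001 kg m⁻³ gives 1.259×10^10 m³ of water.
Total added water ≈ 2.469×10^13 m³ over 3.46×10^14 m² → Δh = 0.0714 m = 7.14 cm.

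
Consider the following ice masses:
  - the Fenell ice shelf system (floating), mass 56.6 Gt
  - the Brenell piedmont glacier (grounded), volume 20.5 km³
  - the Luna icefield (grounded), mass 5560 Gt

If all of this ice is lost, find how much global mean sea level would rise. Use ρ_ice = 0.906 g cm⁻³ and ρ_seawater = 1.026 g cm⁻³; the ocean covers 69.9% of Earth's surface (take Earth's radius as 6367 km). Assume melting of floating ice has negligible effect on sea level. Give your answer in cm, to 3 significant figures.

The Fenell ice shelf system is floating and already displaces its own weight of water, so its melt adds essentially nothing to sea level.
Brenell: 20.5 km³ × (906/1026) = 18.10 km³ of water.
Luna: 5560 Gt = 5.560×10^15 kg; dividing by ρ_w = 1.026 g cm⁻³ = 1026 kg m⁻³ gives 5.419×10^12 m³ of water.
Total added water ≈ 5.437×10^12 m³ over 3.56×10^14 m² → Δh = 0.0153 m = 1.53 cm.

≈ 1.53 cm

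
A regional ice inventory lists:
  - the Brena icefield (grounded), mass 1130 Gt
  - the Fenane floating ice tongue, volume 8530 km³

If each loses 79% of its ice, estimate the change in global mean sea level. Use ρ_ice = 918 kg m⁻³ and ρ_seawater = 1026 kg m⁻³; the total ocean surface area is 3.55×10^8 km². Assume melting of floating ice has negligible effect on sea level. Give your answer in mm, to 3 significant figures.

≈ 2.45 mm

Brena: 0.79 × 1130 Gt = 8.927×10^14 kg; dividing by ρ_w = 1026 kg m⁻³ gives 8.701×10^11 m³ of water.
The Fenane floating ice tongue is floating and already displaces its own weight of water, so its melt adds essentially nothing to sea level.
Total added water ≈ 8.701×10^11 m³ over 3.55×10^14 m² → Δh = 2.45×10^-3 m = 2.45 mm.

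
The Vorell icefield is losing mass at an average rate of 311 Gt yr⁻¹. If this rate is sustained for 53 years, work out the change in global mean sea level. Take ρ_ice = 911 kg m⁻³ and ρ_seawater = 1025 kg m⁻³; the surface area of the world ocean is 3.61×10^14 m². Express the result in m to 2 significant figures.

Total mass lost = 311 Gt/yr × 53 yr = 1.648×10^4 Gt = 1.648×10^16 kg.
ρ_w = 1025 kg m⁻³, so water volume = 1.648×10^16 / 1025 = 1.608×10^13 m³.
Δh = 1.608×10^13 / 3.61×10^14 = 0.0445 m.

≈ 0.045 m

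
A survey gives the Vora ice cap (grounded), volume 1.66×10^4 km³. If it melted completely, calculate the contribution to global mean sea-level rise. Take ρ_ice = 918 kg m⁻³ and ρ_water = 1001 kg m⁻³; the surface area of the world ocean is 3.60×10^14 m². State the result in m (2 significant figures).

≈ 0.042 m

Vora: 1.66×10^4 km³ × (918/1001) = 1.522×10^4 km³ of water.
Spread over 3.60×10^14 m² of ocean, Δh = 1.522×10^13 / 3.60×10^14 = 0.0423 m.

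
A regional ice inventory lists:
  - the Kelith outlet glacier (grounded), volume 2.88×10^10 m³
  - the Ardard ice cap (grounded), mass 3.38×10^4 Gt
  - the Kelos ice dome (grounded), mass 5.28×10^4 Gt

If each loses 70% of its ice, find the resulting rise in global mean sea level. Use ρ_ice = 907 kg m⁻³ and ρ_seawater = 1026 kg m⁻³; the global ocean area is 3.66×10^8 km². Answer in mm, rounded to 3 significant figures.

≈ 161 mm

Kelith: 0.7 × 2.88×10^10 m³ × (907/1026) = 1.782×10^10 m³ of water.
Ardard: 0.7 × 3.38×10^4 Gt = 2.366×10^16 kg; dividing by ρ_w = 1026 kg m⁻³ gives 2.306×10^13 m³ of water.
Kelos: 0.7 × 5.28×10^4 Gt = 3.696×10^16 kg; dividing by ρ_w = 1026 kg m⁻³ gives 3.602×10^13 m³ of water.
Total added water ≈ 5.910×10^13 m³ over 3.66×10^14 m² → Δh = 0.161 m = 161 mm.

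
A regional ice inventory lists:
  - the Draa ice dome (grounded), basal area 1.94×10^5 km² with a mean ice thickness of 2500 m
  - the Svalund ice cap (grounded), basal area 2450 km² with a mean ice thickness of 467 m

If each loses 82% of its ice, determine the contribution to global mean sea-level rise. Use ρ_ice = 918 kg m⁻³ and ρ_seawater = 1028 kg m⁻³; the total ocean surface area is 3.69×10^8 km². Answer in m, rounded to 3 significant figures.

Draa: ice volume = 1.94×10^5 km² × 2500 m = 4.850×10^5 km³; 0.82 × 4.850×10^5 × (918/1028) = 3.551×10^5 km³ of water.
Svalund: ice volume = 2450 km² × 467 m = 1144 km³; 0.82 × 1144 × (918/1028) = 837.8 km³ of water.
Total added water ≈ 3.560×10^14 m³ over 3.69×10^14 m² → Δh = 0.965 m.

≈ 0.965 m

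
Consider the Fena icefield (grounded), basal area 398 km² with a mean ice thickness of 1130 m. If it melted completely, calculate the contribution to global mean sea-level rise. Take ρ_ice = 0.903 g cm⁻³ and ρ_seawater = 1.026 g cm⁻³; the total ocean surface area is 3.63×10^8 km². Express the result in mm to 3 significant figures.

Fena: ice volume = 398 km² × 1130 m = 449.7 km³; 449.7 × (903/1026) = 395.8 km³ of water.
Spread over 3.63×10^14 m² of ocean, Δh = 3.958×10^11 / 3.63×10^14 = 1.09×10^-3 m = 1.09 mm.

≈ 1.09 mm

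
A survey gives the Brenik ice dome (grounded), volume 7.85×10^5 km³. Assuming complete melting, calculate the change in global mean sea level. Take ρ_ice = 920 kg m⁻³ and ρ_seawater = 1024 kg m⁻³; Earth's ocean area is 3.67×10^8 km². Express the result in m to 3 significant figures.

≈ 1.92 m

Brenik: 7.85×10^5 km³ × (920/1024) = 7.053×10^5 km³ of water.
Spread over 3.67×10^14 m² of ocean, Δh = 7.053×10^14 / 3.67×10^14 = 1.92 m.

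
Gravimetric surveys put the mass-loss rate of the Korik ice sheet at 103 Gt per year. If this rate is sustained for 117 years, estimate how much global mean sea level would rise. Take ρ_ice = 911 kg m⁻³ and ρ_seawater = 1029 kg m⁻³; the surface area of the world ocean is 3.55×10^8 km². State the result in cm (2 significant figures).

Total mass lost = 103 Gt/yr × 117 yr = 1.205×10^4 Gt = 1.205×10^16 kg.
ρ_w = 1029 kg m⁻³, so water volume = 1.205×10^16 / 1029 = 1.171×10^13 m³.
Δh = 1.171×10^13 / 3.55×10^14 = 0.0330 m = 3.3 cm.

≈ 3.3 cm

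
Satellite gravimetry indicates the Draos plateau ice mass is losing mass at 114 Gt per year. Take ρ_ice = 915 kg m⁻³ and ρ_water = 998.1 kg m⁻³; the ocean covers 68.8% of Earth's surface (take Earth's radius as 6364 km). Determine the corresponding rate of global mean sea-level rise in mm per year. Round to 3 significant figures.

ρ_w = 998.1 kg m⁻³. Annual water volume added = 114 Gt / ρ_w = 1.140×10^14 kg / 998.1 kg m⁻³ = 1.142×10^11 m³.
Δh per year = 1.142×10^11 / 3.50×10^14 = 3.26×10^-4 m = 0.326 mm.

≈ 0.326 mm/yr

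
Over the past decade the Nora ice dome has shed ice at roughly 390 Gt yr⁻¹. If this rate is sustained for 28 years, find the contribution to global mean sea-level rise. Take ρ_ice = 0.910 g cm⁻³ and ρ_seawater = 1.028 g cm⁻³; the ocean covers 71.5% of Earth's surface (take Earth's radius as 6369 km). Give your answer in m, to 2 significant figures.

Total mass lost = 390 Gt/yr × 28 yr = 1.092×10^4 Gt = 1.092×10^16 kg.
ρ_w = 1.028 g cm⁻³ = 1028 kg m⁻³, so water volume = 1.092×10^16 / 1028 = 1.062×10^13 m³.
Δh = 1.062×10^13 / 3.64×10^14 = 0.0291 m.

≈ 0.029 m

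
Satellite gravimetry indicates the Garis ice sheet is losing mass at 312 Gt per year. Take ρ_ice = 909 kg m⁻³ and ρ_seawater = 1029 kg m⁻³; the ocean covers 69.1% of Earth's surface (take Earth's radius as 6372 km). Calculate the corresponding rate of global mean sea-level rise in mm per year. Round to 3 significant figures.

≈ 0.860 mm/yr

ρ_w = 1029 kg m⁻³. Annual water volume added = 312 Gt / ρ_w = 3.120×10^14 kg / 1029 kg m⁻³ = 3.032×10^11 m³.
Δh per year = 3.032×10^11 / 3.53×10^14 = 8.60×10^-4 m = 0.860 mm.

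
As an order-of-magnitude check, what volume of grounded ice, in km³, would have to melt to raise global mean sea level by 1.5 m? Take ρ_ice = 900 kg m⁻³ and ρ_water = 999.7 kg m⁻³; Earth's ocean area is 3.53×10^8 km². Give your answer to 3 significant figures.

Required water volume = Δh × A = 1.5 m × 3.53×10^14 m² = 5.295×10^14 m³ = 5.295×10^5 km³.
Ice volume = water volume × ρ_w/ρ_ice = 5.295×10^5 × 999.7/900 = 5.88×10^5 km³.

≈ 5.88×10^5 km³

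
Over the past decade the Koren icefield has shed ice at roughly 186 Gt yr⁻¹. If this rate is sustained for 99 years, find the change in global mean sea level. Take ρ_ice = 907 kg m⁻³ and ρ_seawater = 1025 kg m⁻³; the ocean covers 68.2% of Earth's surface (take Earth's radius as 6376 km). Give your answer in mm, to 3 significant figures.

Total mass lost = 186 Gt/yr × 99 yr = 1.841×10^4 Gt = 1.841×10^16 kg.
ρ_w = 1025 kg m⁻³, so water volume = 1.841×10^16 / 1025 = 1.796×10^13 m³.
Δh = 1.796×10^13 / 3.48×10^14 = 0.0516 m = 51.6 mm.

≈ 51.6 mm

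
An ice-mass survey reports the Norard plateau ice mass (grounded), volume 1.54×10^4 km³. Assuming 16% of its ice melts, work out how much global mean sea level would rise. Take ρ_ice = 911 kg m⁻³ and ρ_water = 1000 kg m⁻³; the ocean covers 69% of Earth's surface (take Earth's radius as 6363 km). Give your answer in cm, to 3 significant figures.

Norard: 0.16 × 1.54×10^4 km³ × (911/1000) = 2245 km³ of water.
Spread over 3.51×10^14 m² of ocean, Δh = 2.245×10^12 / 3.51×10^14 = 6.39×10^-3 m = 0.639 cm.

≈ 0.639 cm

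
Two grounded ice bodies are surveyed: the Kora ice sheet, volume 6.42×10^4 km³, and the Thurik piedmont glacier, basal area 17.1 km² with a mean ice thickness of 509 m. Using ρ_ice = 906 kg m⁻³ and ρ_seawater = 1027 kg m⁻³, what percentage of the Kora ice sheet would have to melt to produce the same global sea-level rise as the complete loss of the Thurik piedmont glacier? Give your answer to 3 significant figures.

Equal sea-level rise means equal mass of meltwater, i.e. equal mass of ice lost.
Ice mass of Thurik: 7.886×10^12 kg; ice mass of Kora: 5.817×10^16 kg.
Fraction required = 7.886×10^12 / 5.817×10^16 = 1.36×10^-4 → 0.0136 %.

≈ 0.0136 %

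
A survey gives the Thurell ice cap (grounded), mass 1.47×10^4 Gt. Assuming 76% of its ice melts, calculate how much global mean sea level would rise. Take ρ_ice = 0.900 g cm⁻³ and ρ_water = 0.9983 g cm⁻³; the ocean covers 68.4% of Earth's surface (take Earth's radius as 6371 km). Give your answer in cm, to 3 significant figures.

Thurell: 0.76 × 1.47×10^4 Gt = 1.117×10^16 kg; dividing by ρ_w = 0.9983 g cm⁻³ = 998.3 kg m⁻³ gives 1.119×10^13 m³ of water.
Spread over 3.49×10^14 m² of ocean, Δh = 1.119×10^13 / 3.49×10^14 = 0.0321 m = 3.21 cm.

≈ 3.21 cm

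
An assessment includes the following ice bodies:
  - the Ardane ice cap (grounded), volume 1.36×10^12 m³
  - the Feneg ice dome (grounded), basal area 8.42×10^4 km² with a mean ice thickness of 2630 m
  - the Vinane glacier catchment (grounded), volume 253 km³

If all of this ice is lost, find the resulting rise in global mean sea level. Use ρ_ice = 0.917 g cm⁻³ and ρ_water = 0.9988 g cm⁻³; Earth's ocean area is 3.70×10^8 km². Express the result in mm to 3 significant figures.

Ardane: 1.36×10^12 m³ × (917/998.8) = 1.249×10^12 m³ of water.
Feneg: ice volume = 8.42×10^4 km² × 2630 m = 2.214×10^5 km³; 2.214×10^5 × (917/998.8) = 2.033×10^5 km³ of water.
Vinane: 253 km³ × (917/998.8) = 232.3 km³ of water.
Total added water ≈ 2.048×10^14 m³ over 3.70×10^14 m² → Δh = 0.553 m = 553 mm.

≈ 553 mm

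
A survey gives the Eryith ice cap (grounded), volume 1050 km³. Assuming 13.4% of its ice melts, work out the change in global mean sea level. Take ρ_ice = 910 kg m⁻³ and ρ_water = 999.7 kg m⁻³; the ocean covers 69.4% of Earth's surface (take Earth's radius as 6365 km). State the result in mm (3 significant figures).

Eryith: 0.134 × 1050 km³ × (910/999.7) = 128.1 km³ of water.
Spread over 3.53×10^14 m² of ocean, Δh = 1.281×10^11 / 3.53×10^14 = 3.62×10^-4 m = 0.362 mm.

≈ 0.362 mm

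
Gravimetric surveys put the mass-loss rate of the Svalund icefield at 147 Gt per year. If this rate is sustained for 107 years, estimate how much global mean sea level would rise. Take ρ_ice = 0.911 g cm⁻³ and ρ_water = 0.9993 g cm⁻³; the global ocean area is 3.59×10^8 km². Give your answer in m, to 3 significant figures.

≈ 0.0438 m

Total mass lost = 147 Gt/yr × 107 yr = 1.573×10^4 Gt = 1.573×10^16 kg.
ρ_w = 0.9993 g cm⁻³ = 999.3 kg m⁻³, so water volume = 1.573×10^16 / 999.3 = 1.574×10^13 m³.
Δh = 1.574×10^13 / 3.59×10^14 = 0.0438 m.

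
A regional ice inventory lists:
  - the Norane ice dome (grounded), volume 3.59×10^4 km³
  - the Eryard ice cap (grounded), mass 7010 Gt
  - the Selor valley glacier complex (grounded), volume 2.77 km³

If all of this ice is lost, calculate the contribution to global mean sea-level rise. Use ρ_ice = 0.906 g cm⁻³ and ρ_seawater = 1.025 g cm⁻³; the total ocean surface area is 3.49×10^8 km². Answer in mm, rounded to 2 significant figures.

Norane: 3.59×10^4 km³ × (906/1025) = 3.173×10^4 km³ of water.
Eryard: 7010 Gt = 7.010×10^15 kg; dividing by ρ_w = 1.025 g cm⁻³ = 1025 kg m⁻³ gives 6.839×10^12 m³ of water.
Selor: 2.77 km³ × (906/1025) = 2.448 km³ of water.
Total added water ≈ 3.857×10^13 m³ over 3.49×10^14 m² → Δh = 0.111 m = 110 mm.

≈ 110 mm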